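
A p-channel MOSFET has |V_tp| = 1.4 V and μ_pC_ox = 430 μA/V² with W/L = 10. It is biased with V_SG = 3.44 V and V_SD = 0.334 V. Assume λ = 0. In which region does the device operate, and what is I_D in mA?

Triode; I_D = 2.69 mA

k_p = μ_pC_ox · (W/L) = 4.3 mA/V².
V_ov = V_SG − |V_tp| = 3.44 − 1.4 = 2.04 V.
Since V_SD = 0.334 V < V_ov = 2.04 V, the device is in the triode region.
I_D = k_p [V_ov · V_SD − ½ V_SD²] = 4.3 × [2.04 × 0.334 − 0.5 × 0.334²] = 2.69 mA.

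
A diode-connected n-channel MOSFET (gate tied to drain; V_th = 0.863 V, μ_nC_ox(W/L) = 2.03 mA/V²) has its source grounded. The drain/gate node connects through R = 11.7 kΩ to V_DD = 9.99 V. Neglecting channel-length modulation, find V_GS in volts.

V_GS = 1.70 V

With gate tied to drain, V_GS = V_DS ≥ V_GS − V_th, so the device is in saturation.
KCL at the drain: ½ k_n (V_GS − V_th)² = (V_DD − V_GS)/R.
Let x = V_GS − 0.863. Then 11.9 x² + x − 9.127 = 0, giving x = 0.836 V (positive root), so V_GS = 1.7 V.
I_D = (V_DD − V_GS)/R = (9.99 − 1.7) / 11.7 = 0.709 mA.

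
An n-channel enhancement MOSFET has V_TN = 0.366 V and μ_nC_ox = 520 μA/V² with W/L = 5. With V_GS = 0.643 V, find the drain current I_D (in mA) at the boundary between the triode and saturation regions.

At the boundary V_DS = V_ov = V_GS − V_TN = 0.643 − 0.366 = 0.277 V.
k_n = μ_nC_ox · (W/L) = 2.6 mA/V².
I_D = ½ k_n V_ov² = 0.5 × 2.6 × 0.277² = 0.0997 mA.

I_D = 0.0997 mA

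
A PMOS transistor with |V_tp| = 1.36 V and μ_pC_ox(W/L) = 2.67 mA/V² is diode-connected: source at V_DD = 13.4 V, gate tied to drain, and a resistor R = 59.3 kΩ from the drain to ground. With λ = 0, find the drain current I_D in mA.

I_D = 0.197 mA

With gate tied to drain, V_SG = V_SD ≥ V_SG − |V_tp|, so the device is in saturation.
KCL at the drain: ½ k_p (V_SG − |V_tp|)² = (V_DD − V_SG)/R.
Let x = V_SG − 1.36. Then 79.2 x² + x − 12.04 = 0, giving x = 0.384 V (positive root), so V_SG = 1.74 V.
I_D = (V_DD − V_SG)/R = (13.4 − 1.74) / 59.3 = 0.197 mA.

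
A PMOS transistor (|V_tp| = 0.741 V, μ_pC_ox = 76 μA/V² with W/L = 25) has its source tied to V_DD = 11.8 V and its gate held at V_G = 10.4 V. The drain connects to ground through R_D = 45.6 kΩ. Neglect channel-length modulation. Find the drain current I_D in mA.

I_D = 0.253 mA

V_SG = V_DD − V_G = 11.8 − 10.4 = 1.4 V, so V_ov = 1.4 − 0.741 = 0.659 V.
k_p = μ_pC_ox · (W/L) = 1.9 mA/V².
Assume saturation: I_D = ½ k_p V_ov² = 0.5 × 1.9 × 0.659² = 0.413 mA, giving V_SD = V_DD − I_D R_D = 11.8 − 0.413 × 45.6 = -7.01 V.
But -7.01 V < V_ov = 0.659 V, so the device is actually in triode.
In triode I_D = k_p[V_ov V_SD − ½ V_SD²] and I_D = (V_DD − V_SD)/R_D. Equating: 43.3 V_SD² − 58.1 V_SD + 11.8 = 0, giving V_SD = 0.25 V (the root below V_ov).
I_D = (11.8 − 0.25) / 45.6 = 0.253 mA.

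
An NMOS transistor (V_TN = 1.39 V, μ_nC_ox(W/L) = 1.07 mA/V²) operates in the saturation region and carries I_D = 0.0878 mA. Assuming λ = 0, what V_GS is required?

V_GS = 1.80 V

In saturation I_D = ½ k_n (V_GS − V_TN)², so V_GS − V_TN = √(2 I_D / k_n) = √(2 × 0.0878 / 1.07) = 0.405 V.
V_GS = 1.39 + 0.405 = 1.8 V.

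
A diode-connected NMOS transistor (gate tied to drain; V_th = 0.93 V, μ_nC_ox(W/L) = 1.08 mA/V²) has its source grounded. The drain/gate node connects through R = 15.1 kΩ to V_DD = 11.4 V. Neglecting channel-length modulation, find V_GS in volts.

V_GS = 2.00 V

With gate tied to drain, V_GS = V_DS ≥ V_GS − V_th, so the device is in saturation.
KCL at the drain: ½ k_n (V_GS − V_th)² = (V_DD − V_GS)/R.
Let x = V_GS − 0.93. Then 8.15 x² + x − 10.47 = 0, giving x = 1.07 V (positive root), so V_GS = 2 V.
I_D = (V_DD − V_GS)/R = (11.4 − 2) / 15.1 = 0.622 mA.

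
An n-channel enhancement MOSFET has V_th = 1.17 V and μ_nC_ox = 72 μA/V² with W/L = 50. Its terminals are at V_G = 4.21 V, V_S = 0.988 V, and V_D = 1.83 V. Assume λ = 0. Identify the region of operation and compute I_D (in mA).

V_GS = V_G − V_S = 4.21 − 0.988 = 3.22 V; V_DS = V_D − V_S = 1.83 − 0.988 = 0.842 V.
k_n = μ_nC_ox · (W/L) = 3.6 mA/V².
V_ov = V_GS − V_th = 3.22 − 1.17 = 2.05 V.
Since V_DS = 0.842 V < V_ov = 2.05 V, the device is in the triode region.
I_D = k_n [V_ov · V_DS − ½ V_DS²] = 3.6 × [2.05 × 0.842 − 0.5 × 0.842²] = 4.94 mA.

Triode; I_D = 4.94 mA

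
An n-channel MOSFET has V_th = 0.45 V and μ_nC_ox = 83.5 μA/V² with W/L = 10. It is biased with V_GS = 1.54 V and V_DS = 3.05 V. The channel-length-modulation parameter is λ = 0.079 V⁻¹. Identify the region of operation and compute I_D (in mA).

k_n = μ_nC_ox · (W/L) = 0.835 mA/V².
V_ov = V_GS − V_th = 1.54 − 0.45 = 1.09 V.
Since V_DS = 3.05 V ≥ V_ov = 1.09 V, the device is in saturation.
I_D = ½ k_n V_ov² (1 + λ V_DS) = 0.5 × 0.835 × 1.09² × (1 + 0.079 × 3.05) = 0.616 mA.

Saturation; I_D = 0.616 mA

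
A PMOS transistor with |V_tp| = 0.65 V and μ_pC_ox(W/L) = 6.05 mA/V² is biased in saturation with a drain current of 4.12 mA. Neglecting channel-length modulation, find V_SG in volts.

V_SG = 1.82 V

In saturation I_D = ½ k_p (V_SG − |V_tp|)², so V_SG − |V_tp| = √(2 I_D / k_p) = √(2 × 4.12 / 6.05) = 1.17 V.
V_SG = 0.65 + 1.17 = 1.82 V.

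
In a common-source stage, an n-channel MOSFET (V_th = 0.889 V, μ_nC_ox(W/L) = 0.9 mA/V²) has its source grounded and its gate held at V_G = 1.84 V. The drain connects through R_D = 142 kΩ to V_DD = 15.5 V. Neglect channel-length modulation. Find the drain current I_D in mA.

I_D = 0.108 mA

V_GS = V_G = 1.84 V, so V_ov = 1.84 − 0.889 = 0.951 V.
Assume saturation: I_D = ½ k_n V_ov² = 0.5 × 0.9 × 0.951² = 0.407 mA, giving V_DS = V_DD − I_D R_D = 15.5 − 0.407 × 142 = -42.3 V.
But -42.3 V < V_ov = 0.951 V, so the device is actually in triode.
In triode I_D = k_n[V_ov V_DS − ½ V_DS²] and I_D = (V_DD − V_DS)/R_D. Equating: 63.9 V_DS² − 122.5 V_DS + 15.5 = 0, giving V_DS = 0.136 V (the root below V_ov).
I_D = (15.5 − 0.136) / 142 = 0.108 mA.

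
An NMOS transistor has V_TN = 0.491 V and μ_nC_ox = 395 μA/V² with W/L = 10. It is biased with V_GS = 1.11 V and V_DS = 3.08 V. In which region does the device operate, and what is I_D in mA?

k_n = μ_nC_ox · (W/L) = 3.95 mA/V².
V_ov = V_GS − V_TN = 1.11 − 0.491 = 0.619 V.
Since V_DS = 3.08 V ≥ V_ov = 0.619 V, the device is in saturation.
I_D = ½ k_n V_ov² = 0.5 × 3.95 × 0.619² = 0.757 mA.

Saturation; I_D = 0.757 mA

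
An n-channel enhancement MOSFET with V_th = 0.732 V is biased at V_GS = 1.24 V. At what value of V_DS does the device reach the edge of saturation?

V_DS,sat = 0.508 V

The boundary between triode and saturation is V_DS = V_GS − V_th = V_ov.
V_ov = 1.24 − 0.732 = 0.508 V.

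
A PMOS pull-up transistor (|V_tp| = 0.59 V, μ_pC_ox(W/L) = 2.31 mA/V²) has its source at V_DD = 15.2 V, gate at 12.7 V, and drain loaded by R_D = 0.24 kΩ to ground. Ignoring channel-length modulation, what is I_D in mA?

V_SG = V_DD − V_G = 15.2 − 12.7 = 2.5 V, so V_ov = 2.5 − 0.59 = 1.91 V.
Assume saturation: I_D = ½ k_p V_ov² = 0.5 × 2.31 × 1.91² = 4.21 mA, giving V_SD = V_DD − I_D R_D = 15.2 − 4.21 × 0.24 = 14.2 V.
V_SD = 14.2 V ≥ V_ov = 1.91 V, confirming saturation.

I_D = 4.21 mA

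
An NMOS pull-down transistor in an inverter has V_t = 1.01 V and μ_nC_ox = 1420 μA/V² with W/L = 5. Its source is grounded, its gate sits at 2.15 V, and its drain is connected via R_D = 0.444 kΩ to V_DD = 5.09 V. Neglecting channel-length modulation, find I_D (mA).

V_GS = V_G = 2.15 V, so V_ov = 2.15 − 1.01 = 1.14 V.
k_n = μ_nC_ox · (W/L) = 7.1 mA/V².
Assume saturation: I_D = ½ k_n V_ov² = 0.5 × 7.1 × 1.14² = 4.61 mA, giving V_DS = V_DD − I_D R_D = 5.09 − 4.61 × 0.444 = 3.04 V.
V_DS = 3.04 V ≥ V_ov = 1.14 V, confirming saturation.

I_D = 4.61 mA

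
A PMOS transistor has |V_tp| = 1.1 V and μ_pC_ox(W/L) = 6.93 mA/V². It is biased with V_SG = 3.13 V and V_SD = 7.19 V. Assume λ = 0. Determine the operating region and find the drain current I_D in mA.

Saturation; I_D = 14.3 mA

V_ov = V_SG − |V_tp| = 3.13 − 1.1 = 2.03 V.
Since V_SD = 7.19 V ≥ V_ov = 2.03 V, the device is in saturation.
I_D = ½ k_p V_ov² = 0.5 × 6.93 × 2.03² = 14.3 mA.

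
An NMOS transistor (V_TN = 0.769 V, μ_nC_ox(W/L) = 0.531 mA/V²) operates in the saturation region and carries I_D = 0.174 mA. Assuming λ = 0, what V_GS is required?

In saturation I_D = ½ k_n (V_GS − V_TN)², so V_GS − V_TN = √(2 I_D / k_n) = √(2 × 0.174 / 0.531) = 0.81 V.
V_GS = 0.769 + 0.81 = 1.58 V.

V_GS = 1.58 V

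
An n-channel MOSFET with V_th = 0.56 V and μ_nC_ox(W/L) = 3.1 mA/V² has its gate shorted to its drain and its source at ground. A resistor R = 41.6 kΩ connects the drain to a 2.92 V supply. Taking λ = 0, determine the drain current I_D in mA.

I_D = 0.0523 mA

With gate tied to drain, V_GS = V_DS ≥ V_GS − V_th, so the device is in saturation.
KCL at the drain: ½ k_n (V_GS − V_th)² = (V_DD − V_GS)/R.
Let x = V_GS − 0.56. Then 64.5 x² + x − 2.36 = 0, giving x = 0.184 V (positive root), so V_GS = 0.744 V.
I_D = (V_DD − V_GS)/R = (2.92 − 0.744) / 41.6 = 0.0523 mA.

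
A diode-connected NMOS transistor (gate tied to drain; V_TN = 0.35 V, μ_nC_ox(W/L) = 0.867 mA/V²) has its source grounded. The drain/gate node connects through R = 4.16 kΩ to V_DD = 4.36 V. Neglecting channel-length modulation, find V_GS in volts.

V_GS = 1.59 V

With gate tied to drain, V_GS = V_DS ≥ V_GS − V_TN, so the device is in saturation.
KCL at the drain: ½ k_n (V_GS − V_TN)² = (V_DD − V_GS)/R.
Let x = V_GS − 0.35. Then 1.8 x² + x − 4.01 = 0, giving x = 1.24 V (positive root), so V_GS = 1.59 V.
I_D = (V_DD − V_GS)/R = (4.36 − 1.59) / 4.16 = 0.666 mA.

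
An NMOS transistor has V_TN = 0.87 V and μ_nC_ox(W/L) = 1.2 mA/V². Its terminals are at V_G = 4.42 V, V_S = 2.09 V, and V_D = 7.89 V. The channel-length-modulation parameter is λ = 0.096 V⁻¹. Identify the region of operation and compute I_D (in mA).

Saturation; I_D = 1.99 mA

V_GS = V_G − V_S = 4.42 − 2.09 = 2.33 V; V_DS = V_D − V_S = 7.89 − 2.09 = 5.8 V.
V_ov = V_GS − V_TN = 2.33 − 0.87 = 1.46 V.
Since V_DS = 5.8 V ≥ V_ov = 1.46 V, the device is in saturation.
I_D = ½ k_n V_ov² (1 + λ V_DS) = 0.5 × 1.2 × 1.46² × (1 + 0.096 × 5.8) = 1.99 mA.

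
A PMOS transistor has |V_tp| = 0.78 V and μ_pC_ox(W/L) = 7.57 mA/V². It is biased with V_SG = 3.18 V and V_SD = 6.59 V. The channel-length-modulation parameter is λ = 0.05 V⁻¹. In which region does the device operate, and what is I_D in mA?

Saturation; I_D = 29.0 mA

V_ov = V_SG − |V_tp| = 3.18 − 0.78 = 2.4 V.
Since V_SD = 6.59 V ≥ V_ov = 2.4 V, the device is in saturation.
I_D = ½ k_p V_ov² (1 + λ V_SD) = 0.5 × 7.57 × 2.4² × (1 + 0.05 × 6.59) = 29 mA.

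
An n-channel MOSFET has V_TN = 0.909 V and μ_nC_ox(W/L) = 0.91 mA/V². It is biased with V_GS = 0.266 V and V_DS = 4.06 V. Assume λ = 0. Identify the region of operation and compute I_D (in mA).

Cutoff; I_D = 0 mA

V_GS = 0.266 V < V_TN = 0.909 V, so the transistor is in cutoff.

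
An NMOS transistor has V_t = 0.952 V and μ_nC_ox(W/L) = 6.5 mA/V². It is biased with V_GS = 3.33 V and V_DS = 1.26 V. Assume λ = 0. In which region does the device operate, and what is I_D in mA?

Triode; I_D = 14.3 mA

V_ov = V_GS − V_t = 3.33 − 0.952 = 2.38 V.
Since V_DS = 1.26 V < V_ov = 2.38 V, the device is in the triode region.
I_D = k_n [V_ov · V_DS − ½ V_DS²] = 6.5 × [2.38 × 1.26 − 0.5 × 1.26²] = 14.3 mA.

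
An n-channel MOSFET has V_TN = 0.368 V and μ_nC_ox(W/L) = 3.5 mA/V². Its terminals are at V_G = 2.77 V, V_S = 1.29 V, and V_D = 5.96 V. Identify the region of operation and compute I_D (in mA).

Saturation; I_D = 2.16 mA

V_GS = V_G − V_S = 2.77 − 1.29 = 1.48 V; V_DS = V_D − V_S = 5.96 − 1.29 = 4.67 V.
V_ov = V_GS − V_TN = 1.48 − 0.368 = 1.11 V.
Since V_DS = 4.67 V ≥ V_ov = 1.11 V, the device is in saturation.
I_D = ½ k_n V_ov² = 0.5 × 3.5 × 1.11² = 2.16 mA.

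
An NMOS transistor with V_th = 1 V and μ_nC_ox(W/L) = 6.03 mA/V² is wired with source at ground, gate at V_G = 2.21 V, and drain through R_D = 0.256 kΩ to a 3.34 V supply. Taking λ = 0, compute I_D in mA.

V_GS = V_G = 2.21 V, so V_ov = 2.21 − 1 = 1.21 V.
Assume saturation: I_D = ½ k_n V_ov² = 0.5 × 6.03 × 1.21² = 4.41 mA, giving V_DS = V_DD − I_D R_D = 3.34 − 4.41 × 0.256 = 2.21 V.
V_DS = 2.21 V ≥ V_ov = 1.21 V, confirming saturation.

I_D = 4.41 mA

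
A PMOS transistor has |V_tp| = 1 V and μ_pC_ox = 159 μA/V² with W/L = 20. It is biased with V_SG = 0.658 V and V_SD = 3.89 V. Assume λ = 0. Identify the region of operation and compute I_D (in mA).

Cutoff; I_D = 0 mA

V_SG = 0.658 V < |V_tp| = 1 V, so the transistor is in cutoff.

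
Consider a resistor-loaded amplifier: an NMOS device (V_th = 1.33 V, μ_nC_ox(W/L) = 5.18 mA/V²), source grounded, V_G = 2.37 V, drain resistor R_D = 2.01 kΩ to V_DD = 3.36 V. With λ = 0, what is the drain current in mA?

I_D = 1.51 mA

V_GS = V_G = 2.37 V, so V_ov = 2.37 − 1.33 = 1.04 V.
Assume saturation: I_D = ½ k_n V_ov² = 0.5 × 5.18 × 1.04² = 2.8 mA, giving V_DS = V_DD − I_D R_D = 3.36 − 2.8 × 2.01 = -2.27 V.
But -2.27 V < V_ov = 1.04 V, so the device is actually in triode.
In triode I_D = k_n[V_ov V_DS − ½ V_DS²] and I_D = (V_DD − V_DS)/R_D. Equating: 5.21 V_DS² − 11.83 V_DS + 3.36 = 0, giving V_DS = 0.333 V (the root below V_ov).
I_D = (3.36 − 0.333) / 2.01 = 1.51 mA.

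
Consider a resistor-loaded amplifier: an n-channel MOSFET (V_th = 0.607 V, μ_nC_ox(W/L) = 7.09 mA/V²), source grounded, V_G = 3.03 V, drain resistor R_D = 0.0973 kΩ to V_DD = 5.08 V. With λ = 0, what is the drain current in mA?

V_GS = V_G = 3.03 V, so V_ov = 3.03 − 0.607 = 2.42 V.
Assume saturation: I_D = ½ k_n V_ov² = 0.5 × 7.09 × 2.42² = 20.8 mA, giving V_DS = V_DD − I_D R_D = 5.08 − 20.8 × 0.0973 = 3.05 V.
V_DS = 3.05 V ≥ V_ov = 2.42 V, confirming saturation.

I_D = 20.8 mA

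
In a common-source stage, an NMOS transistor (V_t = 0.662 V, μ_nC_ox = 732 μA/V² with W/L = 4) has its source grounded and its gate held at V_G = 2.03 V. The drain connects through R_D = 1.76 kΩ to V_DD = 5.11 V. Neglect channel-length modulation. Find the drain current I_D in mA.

V_GS = V_G = 2.03 V, so V_ov = 2.03 − 0.662 = 1.37 V.
k_n = μ_nC_ox · (W/L) = 2.928 mA/V².
Assume saturation: I_D = ½ k_n V_ov² = 0.5 × 2.928 × 1.37² = 2.74 mA, giving V_DS = V_DD − I_D R_D = 5.11 − 2.74 × 1.76 = 0.288 V.
But 0.288 V < V_ov = 1.37 V, so the device is actually in triode.
In triode I_D = k_n[V_ov V_DS − ½ V_DS²] and I_D = (V_DD − V_DS)/R_D. Equating: 2.58 V_DS² − 8.05 V_DS + 5.11 = 0, giving V_DS = 0.886 V (the root below V_ov).
I_D = (5.11 − 0.886) / 1.76 = 2.4 mA.

I_D = 2.40 mA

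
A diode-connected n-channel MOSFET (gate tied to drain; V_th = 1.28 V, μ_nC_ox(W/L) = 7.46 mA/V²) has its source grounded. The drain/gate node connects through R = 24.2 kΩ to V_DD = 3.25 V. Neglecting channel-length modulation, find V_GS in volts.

With gate tied to drain, V_GS = V_DS ≥ V_GS − V_th, so the device is in saturation.
KCL at the drain: ½ k_n (V_GS − V_th)² = (V_DD − V_GS)/R.
Let x = V_GS − 1.28. Then 90.3 x² + x − 1.97 = 0, giving x = 0.142 V (positive root), so V_GS = 1.42 V.
I_D = (V_DD − V_GS)/R = (3.25 − 1.42) / 24.2 = 0.0755 mA.

V_GS = 1.42 V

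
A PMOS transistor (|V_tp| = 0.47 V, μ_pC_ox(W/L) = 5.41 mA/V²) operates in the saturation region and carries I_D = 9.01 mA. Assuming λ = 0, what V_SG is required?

In saturation I_D = ½ k_p (V_SG − |V_tp|)², so V_SG − |V_tp| = √(2 I_D / k_p) = √(2 × 9.01 / 5.41) = 1.83 V.
V_SG = 0.47 + 1.83 = 2.3 V.

V_SG = 2.30 V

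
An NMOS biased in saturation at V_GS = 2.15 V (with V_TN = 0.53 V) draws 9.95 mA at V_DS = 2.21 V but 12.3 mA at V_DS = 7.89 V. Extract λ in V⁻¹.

λ = 0.0458 V⁻¹

With V_GS fixed, I_D ∝ (1 + λ V_DS) in saturation, so I_D2/I_D1 = (1 + λ V_DS2)/(1 + λ V_DS1).
12.3/9.95 = 1.236 = (1 + 7.89 λ)/(1 + 2.21 λ).
Solving: λ (I_D1 V_DS2 − I_D2 V_DS1) = I_D2 − I_D1, so λ = (12.3 − 9.95) / (9.95 × 7.89 − 12.3 × 2.21) = 2.35 / 51.3 = 0.0458 V⁻¹.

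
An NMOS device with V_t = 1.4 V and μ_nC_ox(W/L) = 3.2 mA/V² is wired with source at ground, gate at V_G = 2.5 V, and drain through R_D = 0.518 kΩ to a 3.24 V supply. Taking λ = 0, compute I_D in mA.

V_GS = V_G = 2.5 V, so V_ov = 2.5 − 1.4 = 1.1 V.
Assume saturation: I_D = ½ k_n V_ov² = 0.5 × 3.2 × 1.1² = 1.94 mA, giving V_DS = V_DD − I_D R_D = 3.24 − 1.94 × 0.518 = 2.24 V.
V_DS = 2.24 V ≥ V_ov = 1.1 V, confirming saturation.

I_D = 1.94 mA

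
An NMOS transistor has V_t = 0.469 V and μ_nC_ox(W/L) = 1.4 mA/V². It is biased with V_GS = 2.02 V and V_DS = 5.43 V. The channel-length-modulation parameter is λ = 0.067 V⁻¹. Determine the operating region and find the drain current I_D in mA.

Saturation; I_D = 2.30 mA

V_ov = V_GS − V_t = 2.02 − 0.469 = 1.55 V.
Since V_DS = 5.43 V ≥ V_ov = 1.55 V, the device is in saturation.
I_D = ½ k_n V_ov² (1 + λ V_DS) = 0.5 × 1.4 × 1.55² × (1 + 0.067 × 5.43) = 2.3 mA.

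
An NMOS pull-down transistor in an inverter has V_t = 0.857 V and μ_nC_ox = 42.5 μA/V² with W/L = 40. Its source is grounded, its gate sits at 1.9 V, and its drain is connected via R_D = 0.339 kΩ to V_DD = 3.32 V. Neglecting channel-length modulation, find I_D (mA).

V_GS = V_G = 1.9 V, so V_ov = 1.9 − 0.857 = 1.04 V.
k_n = μ_nC_ox · (W/L) = 1.7 mA/V².
Assume saturation: I_D = ½ k_n V_ov² = 0.5 × 1.7 × 1.04² = 0.925 mA, giving V_DS = V_DD − I_D R_D = 3.32 − 0.925 × 0.339 = 3.01 V.
V_DS = 3.01 V ≥ V_ov = 1.04 V, confirming saturation.

I_D = 0.925 mA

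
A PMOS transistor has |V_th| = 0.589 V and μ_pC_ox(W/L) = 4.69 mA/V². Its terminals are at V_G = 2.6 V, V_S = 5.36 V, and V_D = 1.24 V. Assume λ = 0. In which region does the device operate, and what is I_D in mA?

V_SG = V_S − V_G = 5.36 − 2.6 = 2.76 V; V_SD = V_S − V_D = 5.36 − 1.24 = 4.12 V.
V_ov = V_SG − |V_th| = 2.76 − 0.589 = 2.17 V.
Since V_SD = 4.12 V ≥ V_ov = 2.17 V, the device is in saturation.
I_D = ½ k_p V_ov² = 0.5 × 4.69 × 2.17² = 11.1 mA.

Saturation; I_D = 11.1 mA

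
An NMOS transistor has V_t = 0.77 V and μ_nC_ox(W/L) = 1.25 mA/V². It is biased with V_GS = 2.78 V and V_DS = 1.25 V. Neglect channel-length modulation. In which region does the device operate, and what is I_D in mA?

Triode; I_D = 2.16 mA

V_ov = V_GS − V_t = 2.78 − 0.77 = 2.01 V.
Since V_DS = 1.25 V < V_ov = 2.01 V, the device is in the triode region.
I_D = k_n [V_ov · V_DS − ½ V_DS²] = 1.25 × [2.01 × 1.25 − 0.5 × 1.25²] = 2.16 mA.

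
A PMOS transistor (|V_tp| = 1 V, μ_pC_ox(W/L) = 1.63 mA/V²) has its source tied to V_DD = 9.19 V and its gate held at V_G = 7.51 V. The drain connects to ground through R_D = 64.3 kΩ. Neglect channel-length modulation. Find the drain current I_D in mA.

I_D = 0.141 mA

V_SG = V_DD − V_G = 9.19 − 7.51 = 1.68 V, so V_ov = 1.68 − 1 = 0.68 V.
Assume saturation: I_D = ½ k_p V_ov² = 0.5 × 1.63 × 0.68² = 0.377 mA, giving V_SD = V_DD − I_D R_D = 9.19 − 0.377 × 64.3 = -15 V.
But -15 V < V_ov = 0.68 V, so the device is actually in triode.
In triode I_D = k_p[V_ov V_SD − ½ V_SD²] and I_D = (V_DD − V_SD)/R_D. Equating: 52.4 V_SD² − 72.27 V_SD + 9.19 = 0, giving V_SD = 0.142 V (the root below V_ov).
I_D = (9.19 − 0.142) / 64.3 = 0.141 mA.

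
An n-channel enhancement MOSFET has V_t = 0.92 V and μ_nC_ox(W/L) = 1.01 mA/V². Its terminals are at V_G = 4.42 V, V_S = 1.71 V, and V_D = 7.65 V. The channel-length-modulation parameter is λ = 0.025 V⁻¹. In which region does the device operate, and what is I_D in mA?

Saturation; I_D = 1.86 mA

V_GS = V_G − V_S = 4.42 − 1.71 = 2.71 V; V_DS = V_D − V_S = 7.65 − 1.71 = 5.94 V.
V_ov = V_GS − V_t = 2.71 − 0.92 = 1.79 V.
Since V_DS = 5.94 V ≥ V_ov = 1.79 V, the device is in saturation.
I_D = ½ k_n V_ov² (1 + λ V_DS) = 0.5 × 1.01 × 1.79² × (1 + 0.025 × 5.94) = 1.86 mA.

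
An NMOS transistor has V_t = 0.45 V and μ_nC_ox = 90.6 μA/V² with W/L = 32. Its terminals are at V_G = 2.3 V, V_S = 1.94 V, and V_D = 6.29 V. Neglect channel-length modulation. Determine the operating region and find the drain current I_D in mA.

V_GS = V_G − V_S = 2.3 − 1.94 = 0.36 V; V_DS = V_D − V_S = 6.29 − 1.94 = 4.35 V.
V_GS = 0.36 V < V_t = 0.45 V, so the transistor is in cutoff.

Cutoff; I_D = 0 mA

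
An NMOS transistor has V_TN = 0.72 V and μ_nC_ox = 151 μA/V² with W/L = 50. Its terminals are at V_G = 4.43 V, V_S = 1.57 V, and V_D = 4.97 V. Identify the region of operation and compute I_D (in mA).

V_GS = V_G − V_S = 4.43 − 1.57 = 2.86 V; V_DS = V_D − V_S = 4.97 − 1.57 = 3.4 V.
k_n = μ_nC_ox · (W/L) = 7.55 mA/V².
V_ov = V_GS − V_TN = 2.86 − 0.72 = 2.14 V.
Since V_DS = 3.4 V ≥ V_ov = 2.14 V, the device is in saturation.
I_D = ½ k_n V_ov² = 0.5 × 7.55 × 2.14² = 17.3 mA.

Saturation; I_D = 17.3 mA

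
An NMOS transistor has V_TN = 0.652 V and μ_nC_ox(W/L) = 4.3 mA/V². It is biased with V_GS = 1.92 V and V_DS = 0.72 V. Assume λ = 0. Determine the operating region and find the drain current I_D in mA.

Triode; I_D = 2.81 mA

V_ov = V_GS − V_TN = 1.92 − 0.652 = 1.27 V.
Since V_DS = 0.72 V < V_ov = 1.27 V, the device is in the triode region.
I_D = k_n [V_ov · V_DS − ½ V_DS²] = 4.3 × [1.27 × 0.72 − 0.5 × 0.72²] = 2.81 mA.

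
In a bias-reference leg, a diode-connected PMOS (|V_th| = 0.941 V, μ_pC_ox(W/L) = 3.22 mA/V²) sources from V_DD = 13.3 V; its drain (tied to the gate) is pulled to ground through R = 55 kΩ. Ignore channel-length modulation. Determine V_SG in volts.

With gate tied to drain, V_SG = V_SD ≥ V_SG − |V_th|, so the device is in saturation.
KCL at the drain: ½ k_p (V_SG − |V_th|)² = (V_DD − V_SG)/R.
Let x = V_SG − 0.941. Then 88.6 x² + x − 12.36 = 0, giving x = 0.368 V (positive root), so V_SG = 1.31 V.
I_D = (V_DD − V_SG)/R = (13.3 − 1.31) / 55 = 0.218 mA.

V_SG = 1.31 V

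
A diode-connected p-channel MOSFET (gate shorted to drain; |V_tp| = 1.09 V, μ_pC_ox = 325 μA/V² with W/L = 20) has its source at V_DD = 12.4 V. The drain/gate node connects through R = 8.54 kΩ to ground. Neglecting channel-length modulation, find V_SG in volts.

With gate tied to drain, V_SG = V_SD ≥ V_SG − |V_tp|, so the device is in saturation.
k_p = μ_pC_ox · (W/L) = 6.5 mA/V².
KCL at the drain: ½ k_p (V_SG − |V_tp|)² = (V_DD − V_SG)/R.
Let x = V_SG − 1.09. Then 27.8 x² + x − 11.31 = 0, giving x = 0.621 V (positive root), so V_SG = 1.71 V.
I_D = (V_DD − V_SG)/R = (12.4 − 1.71) / 8.54 = 1.25 mA.

V_SG = 1.71 V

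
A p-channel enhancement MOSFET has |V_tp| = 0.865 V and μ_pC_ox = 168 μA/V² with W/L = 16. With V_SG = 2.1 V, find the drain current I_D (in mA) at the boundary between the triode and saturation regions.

I_D = 2.05 mA

At the boundary V_SD = V_ov = V_SG − |V_tp| = 2.1 − 0.865 = 1.24 V.
k_p = μ_pC_ox · (W/L) = 2.688 mA/V².
I_D = ½ k_p V_ov² = 0.5 × 2.688 × 1.24² = 2.05 mA.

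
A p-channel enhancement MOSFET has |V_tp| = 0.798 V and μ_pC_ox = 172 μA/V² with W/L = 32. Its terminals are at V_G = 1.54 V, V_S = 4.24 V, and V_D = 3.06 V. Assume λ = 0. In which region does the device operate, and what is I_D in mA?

Triode; I_D = 8.52 mA

V_SG = V_S − V_G = 4.24 − 1.54 = 2.7 V; V_SD = V_S − V_D = 4.24 − 3.06 = 1.18 V.
k_p = μ_pC_ox · (W/L) = 5.504 mA/V².
V_ov = V_SG − |V_tp| = 2.7 − 0.798 = 1.9 V.
Since V_SD = 1.18 V < V_ov = 1.9 V, the device is in the triode region.
I_D = k_p [V_ov · V_SD − ½ V_SD²] = 5.504 × [1.9 × 1.18 − 0.5 × 1.18²] = 8.52 mA.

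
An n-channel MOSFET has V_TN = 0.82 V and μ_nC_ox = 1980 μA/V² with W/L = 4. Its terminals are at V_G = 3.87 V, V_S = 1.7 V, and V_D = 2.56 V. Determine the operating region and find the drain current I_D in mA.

Triode; I_D = 6.27 mA

V_GS = V_G − V_S = 3.87 − 1.7 = 2.17 V; V_DS = V_D − V_S = 2.56 − 1.7 = 0.86 V.
k_n = μ_nC_ox · (W/L) = 7.92 mA/V².
V_ov = V_GS − V_TN = 2.17 − 0.82 = 1.35 V.
Since V_DS = 0.86 V < V_ov = 1.35 V, the device is in the triode region.
I_D = k_n [V_ov · V_DS − ½ V_DS²] = 7.92 × [1.35 × 0.86 − 0.5 × 0.86²] = 6.27 mA.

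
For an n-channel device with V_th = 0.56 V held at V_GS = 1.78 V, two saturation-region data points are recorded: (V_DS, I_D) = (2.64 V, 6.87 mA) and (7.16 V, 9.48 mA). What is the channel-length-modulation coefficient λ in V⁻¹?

λ = 0.108 V⁻¹

With V_GS fixed, I_D ∝ (1 + λ V_DS) in saturation, so I_D2/I_D1 = (1 + λ V_DS2)/(1 + λ V_DS1).
9.48/6.87 = 1.38 = (1 + 7.16 λ)/(1 + 2.64 λ).
Solving: λ (I_D1 V_DS2 − I_D2 V_DS1) = I_D2 − I_D1, so λ = (9.48 − 6.87) / (6.87 × 7.16 − 9.48 × 2.64) = 2.61 / 24.2 = 0.108 V⁻¹.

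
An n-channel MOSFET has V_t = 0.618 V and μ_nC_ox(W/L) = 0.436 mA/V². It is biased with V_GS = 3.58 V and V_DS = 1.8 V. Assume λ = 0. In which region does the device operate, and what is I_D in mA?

V_ov = V_GS − V_t = 3.58 − 0.618 = 2.96 V.
Since V_DS = 1.8 V < V_ov = 2.96 V, the device is in the triode region.
I_D = k_n [V_ov · V_DS − ½ V_DS²] = 0.436 × [2.96 × 1.8 − 0.5 × 1.8²] = 1.62 mA.

Triode; I_D = 1.62 mA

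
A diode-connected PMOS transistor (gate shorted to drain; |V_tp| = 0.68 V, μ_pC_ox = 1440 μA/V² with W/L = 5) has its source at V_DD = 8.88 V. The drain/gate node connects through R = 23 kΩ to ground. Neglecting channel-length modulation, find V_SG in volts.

With gate tied to drain, V_SG = V_SD ≥ V_SG − |V_tp|, so the device is in saturation.
k_p = μ_pC_ox · (W/L) = 7.2 mA/V².
KCL at the drain: ½ k_p (V_SG − |V_tp|)² = (V_DD − V_SG)/R.
Let x = V_SG − 0.68. Then 82.8 x² + x − 8.2 = 0, giving x = 0.309 V (positive root), so V_SG = 0.989 V.
I_D = (V_DD − V_SG)/R = (8.88 − 0.989) / 23 = 0.343 mA.

V_SG = 0.989 V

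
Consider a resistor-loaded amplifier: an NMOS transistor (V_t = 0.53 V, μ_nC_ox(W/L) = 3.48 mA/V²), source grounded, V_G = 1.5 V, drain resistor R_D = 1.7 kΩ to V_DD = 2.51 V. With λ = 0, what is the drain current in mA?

V_GS = V_G = 1.5 V, so V_ov = 1.5 − 0.53 = 0.97 V.
Assume saturation: I_D = ½ k_n V_ov² = 0.5 × 3.48 × 0.97² = 1.64 mA, giving V_DS = V_DD − I_D R_D = 2.51 − 1.64 × 1.7 = -0.273 V.
But -0.273 V < V_ov = 0.97 V, so the device is actually in triode.
In triode I_D = k_n[V_ov V_DS − ½ V_DS²] and I_D = (V_DD − V_DS)/R_D. Equating: 2.96 V_DS² − 6.739 V_DS + 2.51 = 0, giving V_DS = 0.469 V (the root below V_ov).
I_D = (2.51 − 0.469) / 1.7 = 1.2 mA.

I_D = 1.20 mA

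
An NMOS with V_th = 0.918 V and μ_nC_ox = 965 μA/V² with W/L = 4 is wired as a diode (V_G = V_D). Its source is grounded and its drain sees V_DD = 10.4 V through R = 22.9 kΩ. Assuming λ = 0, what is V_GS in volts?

V_GS = 1.37 V

With gate tied to drain, V_GS = V_DS ≥ V_GS − V_th, so the device is in saturation.
k_n = μ_nC_ox · (W/L) = 3.86 mA/V².
KCL at the drain: ½ k_n (V_GS − V_th)² = (V_DD − V_GS)/R.
Let x = V_GS − 0.918. Then 44.2 x² + x − 9.482 = 0, giving x = 0.452 V (positive root), so V_GS = 1.37 V.
I_D = (V_DD − V_GS)/R = (10.4 − 1.37) / 22.9 = 0.394 mA.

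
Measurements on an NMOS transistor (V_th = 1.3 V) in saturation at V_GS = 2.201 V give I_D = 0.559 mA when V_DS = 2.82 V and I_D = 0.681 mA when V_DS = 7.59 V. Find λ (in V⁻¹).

λ = 0.0525 V⁻¹

With V_GS fixed, I_D ∝ (1 + λ V_DS) in saturation, so I_D2/I_D1 = (1 + λ V_DS2)/(1 + λ V_DS1).
0.681/0.559 = 1.218 = (1 + 7.59 λ)/(1 + 2.82 λ).
Solving: λ (I_D1 V_DS2 − I_D2 V_DS1) = I_D2 − I_D1, so λ = (0.681 − 0.559) / (0.559 × 7.59 − 0.681 × 2.82) = 0.122 / 2.32 = 0.0525 V⁻¹.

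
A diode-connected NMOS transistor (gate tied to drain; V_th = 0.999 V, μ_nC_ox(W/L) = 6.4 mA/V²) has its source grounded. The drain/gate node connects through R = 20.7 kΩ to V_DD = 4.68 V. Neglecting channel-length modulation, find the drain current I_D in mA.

I_D = 0.167 mA

With gate tied to drain, V_GS = V_DS ≥ V_GS − V_th, so the device is in saturation.
KCL at the drain: ½ k_n (V_GS − V_th)² = (V_DD − V_GS)/R.
Let x = V_GS − 0.999. Then 66.2 x² + x − 3.681 = 0, giving x = 0.228 V (positive root), so V_GS = 1.23 V.
I_D = (V_DD − V_GS)/R = (4.68 − 1.23) / 20.7 = 0.167 mA.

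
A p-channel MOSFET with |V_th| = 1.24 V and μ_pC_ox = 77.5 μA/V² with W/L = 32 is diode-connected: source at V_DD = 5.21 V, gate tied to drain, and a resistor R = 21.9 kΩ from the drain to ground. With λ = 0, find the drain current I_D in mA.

With gate tied to drain, V_SG = V_SD ≥ V_SG − |V_th|, so the device is in saturation.
k_p = μ_pC_ox · (W/L) = 2.48 mA/V².
KCL at the drain: ½ k_p (V_SG − |V_th|)² = (V_DD − V_SG)/R.
Let x = V_SG − 1.24. Then 27.2 x² + x − 3.97 = 0, giving x = 0.364 V (positive root), so V_SG = 1.6 V.
I_D = (V_DD − V_SG)/R = (5.21 − 1.6) / 21.9 = 0.165 mA.

I_D = 0.165 mA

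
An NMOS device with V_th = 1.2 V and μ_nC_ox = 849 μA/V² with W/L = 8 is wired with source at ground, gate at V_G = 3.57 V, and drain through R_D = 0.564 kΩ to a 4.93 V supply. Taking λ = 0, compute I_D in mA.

I_D = 7.77 mA

V_GS = V_G = 3.57 V, so V_ov = 3.57 − 1.2 = 2.37 V.
k_n = μ_nC_ox · (W/L) = 6.792 mA/V².
Assume saturation: I_D = ½ k_n V_ov² = 0.5 × 6.792 × 2.37² = 19.1 mA, giving V_DS = V_DD − I_D R_D = 4.93 − 19.1 × 0.564 = -5.83 V.
But -5.83 V < V_ov = 2.37 V, so the device is actually in triode.
In triode I_D = k_n[V_ov V_DS − ½ V_DS²] and I_D = (V_DD − V_DS)/R_D. Equating: 1.92 V_DS² − 10.08 V_DS + 4.93 = 0, giving V_DS = 0.546 V (the root below V_ov).
I_D = (4.93 − 0.546) / 0.564 = 7.77 mA.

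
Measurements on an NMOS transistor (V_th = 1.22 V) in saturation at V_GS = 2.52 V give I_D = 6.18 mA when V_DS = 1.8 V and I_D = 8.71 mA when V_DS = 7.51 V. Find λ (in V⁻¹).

With V_GS fixed, I_D ∝ (1 + λ V_DS) in saturation, so I_D2/I_D1 = (1 + λ V_DS2)/(1 + λ V_DS1).
8.71/6.18 = 1.409 = (1 + 7.51 λ)/(1 + 1.8 λ).
Solving: λ (I_D1 V_DS2 − I_D2 V_DS1) = I_D2 − I_D1, so λ = (8.71 − 6.18) / (6.18 × 7.51 − 8.71 × 1.8) = 2.53 / 30.7 = 0.0823 V⁻¹.

λ = 0.0823 V⁻¹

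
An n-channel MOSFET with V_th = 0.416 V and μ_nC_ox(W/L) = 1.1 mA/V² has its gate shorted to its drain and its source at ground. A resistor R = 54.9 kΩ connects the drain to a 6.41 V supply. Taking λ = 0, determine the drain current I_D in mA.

With gate tied to drain, V_GS = V_DS ≥ V_GS − V_th, so the device is in saturation.
KCL at the drain: ½ k_n (V_GS − V_th)² = (V_DD − V_GS)/R.
Let x = V_GS − 0.416. Then 30.2 x² + x − 5.994 = 0, giving x = 0.429 V (positive root), so V_GS = 0.845 V.
I_D = (V_DD − V_GS)/R = (6.41 − 0.845) / 54.9 = 0.101 mA.

I_D = 0.101 mA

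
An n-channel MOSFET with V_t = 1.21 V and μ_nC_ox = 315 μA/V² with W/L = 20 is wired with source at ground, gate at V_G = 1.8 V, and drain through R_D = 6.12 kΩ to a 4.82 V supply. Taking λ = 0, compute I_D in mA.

V_GS = V_G = 1.8 V, so V_ov = 1.8 − 1.21 = 0.59 V.
k_n = μ_nC_ox · (W/L) = 6.3 mA/V².
Assume saturation: I_D = ½ k_n V_ov² = 0.5 × 6.3 × 0.59² = 1.1 mA, giving V_DS = V_DD − I_D R_D = 4.82 − 1.1 × 6.12 = -1.89 V.
But -1.89 V < V_ov = 0.59 V, so the device is actually in triode.
In triode I_D = k_n[V_ov V_DS − ½ V_DS²] and I_D = (V_DD − V_DS)/R_D. Equating: 19.3 V_DS² − 23.75 V_DS + 4.82 = 0, giving V_DS = 0.256 V (the root below V_ov).
I_D = (4.82 − 0.256) / 6.12 = 0.746 mA.

I_D = 0.746 mA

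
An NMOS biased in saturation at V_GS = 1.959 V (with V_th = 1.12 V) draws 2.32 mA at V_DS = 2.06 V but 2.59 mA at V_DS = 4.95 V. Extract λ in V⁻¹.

With V_GS fixed, I_D ∝ (1 + λ V_DS) in saturation, so I_D2/I_D1 = (1 + λ V_DS2)/(1 + λ V_DS1).
2.59/2.32 = 1.116 = (1 + 4.95 λ)/(1 + 2.06 λ).
Solving: λ (I_D1 V_DS2 − I_D2 V_DS1) = I_D2 − I_D1, so λ = (2.59 − 2.32) / (2.32 × 4.95 − 2.59 × 2.06) = 0.27 / 6.15 = 0.0439 V⁻¹.

λ = 0.0439 V⁻¹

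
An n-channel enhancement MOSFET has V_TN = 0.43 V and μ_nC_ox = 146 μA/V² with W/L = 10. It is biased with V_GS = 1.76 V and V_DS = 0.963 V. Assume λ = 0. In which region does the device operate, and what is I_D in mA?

Triode; I_D = 1.19 mA

k_n = μ_nC_ox · (W/L) = 1.46 mA/V².
V_ov = V_GS − V_TN = 1.76 − 0.43 = 1.33 V.
Since V_DS = 0.963 V < V_ov = 1.33 V, the device is in the triode region.
I_D = k_n [V_ov · V_DS − ½ V_DS²] = 1.46 × [1.33 × 0.963 − 0.5 × 0.963²] = 1.19 mA.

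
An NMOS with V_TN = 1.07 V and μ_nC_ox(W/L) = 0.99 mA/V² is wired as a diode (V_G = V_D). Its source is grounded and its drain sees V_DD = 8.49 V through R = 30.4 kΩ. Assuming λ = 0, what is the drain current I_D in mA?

I_D = 0.222 mA

With gate tied to drain, V_GS = V_DS ≥ V_GS − V_TN, so the device is in saturation.
KCL at the drain: ½ k_n (V_GS − V_TN)² = (V_DD − V_GS)/R.
Let x = V_GS − 1.07. Then 15 x² + x − 7.42 = 0, giving x = 0.67 V (positive root), so V_GS = 1.74 V.
I_D = (V_DD − V_GS)/R = (8.49 − 1.74) / 30.4 = 0.222 mA.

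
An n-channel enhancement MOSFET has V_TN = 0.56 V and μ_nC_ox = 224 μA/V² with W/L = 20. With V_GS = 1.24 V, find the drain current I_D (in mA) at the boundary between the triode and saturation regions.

I_D = 1.04 mA

At the boundary V_DS = V_ov = V_GS − V_TN = 1.24 − 0.56 = 0.68 V.
k_n = μ_nC_ox · (W/L) = 4.48 mA/V².
I_D = ½ k_n V_ov² = 0.5 × 4.48 × 0.68² = 1.04 mA.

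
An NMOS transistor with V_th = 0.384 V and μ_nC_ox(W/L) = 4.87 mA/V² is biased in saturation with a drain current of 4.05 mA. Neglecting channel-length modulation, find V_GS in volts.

In saturation I_D = ½ k_n (V_GS − V_th)², so V_GS − V_th = √(2 I_D / k_n) = √(2 × 4.05 / 4.87) = 1.29 V.
V_GS = 0.384 + 1.29 = 1.67 V.

V_GS = 1.67 V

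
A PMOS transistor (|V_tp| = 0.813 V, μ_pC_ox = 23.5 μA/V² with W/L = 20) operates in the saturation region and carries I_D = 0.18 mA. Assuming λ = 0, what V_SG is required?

k_p = μ_pC_ox · (W/L) = 0.47 mA/V².
In saturation I_D = ½ k_p (V_SG − |V_tp|)², so V_SG − |V_tp| = √(2 I_D / k_p) = √(2 × 0.18 / 0.47) = 0.875 V.
V_SG = 0.813 + 0.875 = 1.69 V.

V_SG = 1.69 V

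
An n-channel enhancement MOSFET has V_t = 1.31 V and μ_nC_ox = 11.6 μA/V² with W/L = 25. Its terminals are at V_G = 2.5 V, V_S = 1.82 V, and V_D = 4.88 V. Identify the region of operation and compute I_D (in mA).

Cutoff; I_D = 0 mA

V_GS = V_G − V_S = 2.5 − 1.82 = 0.68 V; V_DS = V_D − V_S = 4.88 − 1.82 = 3.06 V.
V_GS = 0.68 V < V_t = 1.31 V, so the transistor is in cutoff.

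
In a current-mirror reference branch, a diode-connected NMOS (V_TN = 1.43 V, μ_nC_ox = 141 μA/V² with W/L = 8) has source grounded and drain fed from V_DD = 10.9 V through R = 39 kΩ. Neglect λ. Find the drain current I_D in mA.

With gate tied to drain, V_GS = V_DS ≥ V_GS − V_TN, so the device is in saturation.
k_n = μ_nC_ox · (W/L) = 1.128 mA/V².
KCL at the drain: ½ k_n (V_GS − V_TN)² = (V_DD − V_GS)/R.
Let x = V_GS − 1.43. Then 22 x² + x − 9.47 = 0, giving x = 0.634 V (positive root), so V_GS = 2.06 V.
I_D = (V_DD − V_GS)/R = (10.9 − 2.06) / 39 = 0.227 mA.

I_D = 0.227 mA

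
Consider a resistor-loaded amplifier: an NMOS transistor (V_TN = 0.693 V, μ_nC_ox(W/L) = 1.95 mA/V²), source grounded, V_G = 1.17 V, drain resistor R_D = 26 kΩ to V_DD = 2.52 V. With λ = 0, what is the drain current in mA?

I_D = 0.0926 mA

V_GS = V_G = 1.17 V, so V_ov = 1.17 − 0.693 = 0.477 V.
Assume saturation: I_D = ½ k_n V_ov² = 0.5 × 1.95 × 0.477² = 0.222 mA, giving V_DS = V_DD − I_D R_D = 2.52 − 0.222 × 26 = -3.25 V.
But -3.25 V < V_ov = 0.477 V, so the device is actually in triode.
In triode I_D = k_n[V_ov V_DS − ½ V_DS²] and I_D = (V_DD − V_DS)/R_D. Equating: 25.3 V_DS² − 25.18 V_DS + 2.52 = 0, giving V_DS = 0.113 V (the root below V_ov).
I_D = (2.52 − 0.113) / 26 = 0.0926 mA.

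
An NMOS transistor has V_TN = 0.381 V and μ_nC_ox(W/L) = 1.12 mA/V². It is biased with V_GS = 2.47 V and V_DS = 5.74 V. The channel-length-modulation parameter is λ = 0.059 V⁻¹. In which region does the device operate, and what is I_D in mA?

V_ov = V_GS − V_TN = 2.47 − 0.381 = 2.09 V.
Since V_DS = 5.74 V ≥ V_ov = 2.09 V, the device is in saturation.
I_D = ½ k_n V_ov² (1 + λ V_DS) = 0.5 × 1.12 × 2.09² × (1 + 0.059 × 5.74) = 3.27 mA.

Saturation; I_D = 3.27 mA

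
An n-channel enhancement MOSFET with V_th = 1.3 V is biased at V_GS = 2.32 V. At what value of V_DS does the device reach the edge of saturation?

The boundary between triode and saturation is V_DS = V_GS − V_th = V_ov.
V_ov = 2.32 − 1.3 = 1.02 V.

V_DS,sat = 1.02 V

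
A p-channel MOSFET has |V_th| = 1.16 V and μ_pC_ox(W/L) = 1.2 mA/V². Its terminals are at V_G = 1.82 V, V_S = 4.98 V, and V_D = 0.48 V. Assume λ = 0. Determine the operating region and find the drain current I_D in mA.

Saturation; I_D = 2.40 mA

V_SG = V_S − V_G = 4.98 − 1.82 = 3.16 V; V_SD = V_S − V_D = 4.98 − 0.48 = 4.5 V.
V_ov = V_SG − |V_th| = 3.16 − 1.16 = 2 V.
Since V_SD = 4.5 V ≥ V_ov = 2 V, the device is in saturation.
I_D = ½ k_p V_ov² = 0.5 × 1.2 × 2² = 2.4 mA.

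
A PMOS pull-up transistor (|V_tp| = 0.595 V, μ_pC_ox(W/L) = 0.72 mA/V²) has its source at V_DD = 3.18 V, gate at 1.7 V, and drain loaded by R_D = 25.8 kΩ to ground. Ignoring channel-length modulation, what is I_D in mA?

V_SG = V_DD − V_G = 3.18 − 1.7 = 1.48 V, so V_ov = 1.48 − 0.595 = 0.885 V.
Assume saturation: I_D = ½ k_p V_ov² = 0.5 × 0.72 × 0.885² = 0.282 mA, giving V_SD = V_DD − I_D R_D = 3.18 − 0.282 × 25.8 = -4.09 V.
But -4.09 V < V_ov = 0.885 V, so the device is actually in triode.
In triode I_D = k_p[V_ov V_SD − ½ V_SD²] and I_D = (V_DD − V_SD)/R_D. Equating: 9.29 V_SD² − 17.44 V_SD + 3.18 = 0, giving V_SD = 0.205 V (the root below V_ov).
I_D = (3.18 − 0.205) / 25.8 = 0.115 mA.

I_D = 0.115 mA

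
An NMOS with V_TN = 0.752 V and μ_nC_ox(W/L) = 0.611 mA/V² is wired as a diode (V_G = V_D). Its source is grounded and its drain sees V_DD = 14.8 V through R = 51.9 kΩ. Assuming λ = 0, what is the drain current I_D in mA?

I_D = 0.253 mA

With gate tied to drain, V_GS = V_DS ≥ V_GS − V_TN, so the device is in saturation.
KCL at the drain: ½ k_n (V_GS − V_TN)² = (V_DD − V_GS)/R.
Let x = V_GS − 0.752. Then 15.9 x² + x − 14.05 = 0, giving x = 0.91 V (positive root), so V_GS = 1.66 V.
I_D = (V_DD − V_GS)/R = (14.8 − 1.66) / 51.9 = 0.253 mA.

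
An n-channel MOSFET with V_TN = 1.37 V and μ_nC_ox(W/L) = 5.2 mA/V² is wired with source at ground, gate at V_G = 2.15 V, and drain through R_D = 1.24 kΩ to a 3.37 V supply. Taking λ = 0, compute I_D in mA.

I_D = 1.58 mA

V_GS = V_G = 2.15 V, so V_ov = 2.15 − 1.37 = 0.78 V.
Assume saturation: I_D = ½ k_n V_ov² = 0.5 × 5.2 × 0.78² = 1.58 mA, giving V_DS = V_DD − I_D R_D = 3.37 − 1.58 × 1.24 = 1.41 V.
V_DS = 1.41 V ≥ V_ov = 0.78 V, confirming saturation.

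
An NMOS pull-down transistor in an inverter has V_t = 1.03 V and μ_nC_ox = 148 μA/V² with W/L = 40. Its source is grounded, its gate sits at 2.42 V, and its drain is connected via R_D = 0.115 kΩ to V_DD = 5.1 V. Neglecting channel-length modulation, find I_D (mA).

I_D = 5.72 mA

V_GS = V_G = 2.42 V, so V_ov = 2.42 − 1.03 = 1.39 V.
k_n = μ_nC_ox · (W/L) = 5.92 mA/V².
Assume saturation: I_D = ½ k_n V_ov² = 0.5 × 5.92 × 1.39² = 5.72 mA, giving V_DS = V_DD − I_D R_D = 5.1 − 5.72 × 0.115 = 4.44 V.
V_DS = 4.44 V ≥ V_ov = 1.39 V, confirming saturation.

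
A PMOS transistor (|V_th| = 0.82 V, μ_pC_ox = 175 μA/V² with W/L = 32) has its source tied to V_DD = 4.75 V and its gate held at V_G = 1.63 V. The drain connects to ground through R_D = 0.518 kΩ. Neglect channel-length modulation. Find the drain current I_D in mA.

I_D = 7.79 mA

V_SG = V_DD − V_G = 4.75 − 1.63 = 3.12 V, so V_ov = 3.12 − 0.82 = 2.3 V.
k_p = μ_pC_ox · (W/L) = 5.6 mA/V².
Assume saturation: I_D = ½ k_p V_ov² = 0.5 × 5.6 × 2.3² = 14.8 mA, giving V_SD = V_DD − I_D R_D = 4.75 − 14.8 × 0.518 = -2.92 V.
But -2.92 V < V_ov = 2.3 V, so the device is actually in triode.
In triode I_D = k_p[V_ov V_SD − ½ V_SD²] and I_D = (V_DD − V_SD)/R_D. Equating: 1.45 V_SD² − 7.672 V_SD + 4.75 = 0, giving V_SD = 0.716 V (the root below V_ov).
I_D = (4.75 − 0.716) / 0.518 = 7.79 mA.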